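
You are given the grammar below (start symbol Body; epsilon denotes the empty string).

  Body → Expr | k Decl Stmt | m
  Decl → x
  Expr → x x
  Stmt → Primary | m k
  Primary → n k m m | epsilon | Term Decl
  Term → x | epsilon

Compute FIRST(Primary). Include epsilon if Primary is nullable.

{ n, x, epsilon }

Primary → n k m m contributes {n}.
Primary → epsilon contributes epsilon.
From Primary → Term Decl: Term nullable, take FIRST(Term) ∪ FIRST(Decl) = { x }.
Union: FIRST(Primary) = { n, x, epsilon }.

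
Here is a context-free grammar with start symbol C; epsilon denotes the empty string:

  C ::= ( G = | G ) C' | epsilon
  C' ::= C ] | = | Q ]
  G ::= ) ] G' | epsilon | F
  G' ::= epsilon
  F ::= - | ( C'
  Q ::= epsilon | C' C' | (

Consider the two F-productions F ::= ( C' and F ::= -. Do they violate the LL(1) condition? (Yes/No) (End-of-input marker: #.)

FIRST(( C') = { ( } and FIRST(-) = { - }.
The FIRST sets are disjoint and neither alternative is nullable — no conflict.

No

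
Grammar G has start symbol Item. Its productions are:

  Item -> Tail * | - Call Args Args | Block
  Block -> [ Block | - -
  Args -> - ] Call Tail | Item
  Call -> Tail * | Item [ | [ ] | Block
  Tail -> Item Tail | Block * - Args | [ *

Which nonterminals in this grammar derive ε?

No nonterminal has an empty production or an RHS whose symbols are all nullable.

{ } (none)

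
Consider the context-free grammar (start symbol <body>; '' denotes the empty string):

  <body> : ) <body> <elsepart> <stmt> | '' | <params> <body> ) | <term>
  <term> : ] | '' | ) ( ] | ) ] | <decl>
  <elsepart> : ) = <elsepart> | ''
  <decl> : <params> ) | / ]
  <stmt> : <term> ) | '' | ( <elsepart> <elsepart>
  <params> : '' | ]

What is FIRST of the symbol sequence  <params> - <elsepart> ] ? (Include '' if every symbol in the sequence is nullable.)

{ -, ] }

Add FIRST(<params>)\{''} = { ] }; <params> is nullable, continue.
- is a terminal; add {-} and stop.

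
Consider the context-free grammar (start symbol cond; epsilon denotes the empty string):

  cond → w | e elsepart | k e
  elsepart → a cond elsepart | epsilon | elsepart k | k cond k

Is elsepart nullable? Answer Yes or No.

elsepart has an epsilon-production, so elsepart ⇒ epsilon.

Yes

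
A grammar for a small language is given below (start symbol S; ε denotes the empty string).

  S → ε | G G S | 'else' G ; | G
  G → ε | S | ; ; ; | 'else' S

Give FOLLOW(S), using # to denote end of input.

S is the start symbol, so # ∈ FOLLOW(S).
In S → G G S: S is at the end, add FOLLOW(S) = { #, 'else', ; }.
In G → S: S is at the end, add FOLLOW(G) = { #, 'else', ; }.
In G → 'else' S: S is at the end, add FOLLOW(G) = { #, 'else', ; }.
Union: FOLLOW(S) = { #, 'else', ; }.

{ #, 'else', ; }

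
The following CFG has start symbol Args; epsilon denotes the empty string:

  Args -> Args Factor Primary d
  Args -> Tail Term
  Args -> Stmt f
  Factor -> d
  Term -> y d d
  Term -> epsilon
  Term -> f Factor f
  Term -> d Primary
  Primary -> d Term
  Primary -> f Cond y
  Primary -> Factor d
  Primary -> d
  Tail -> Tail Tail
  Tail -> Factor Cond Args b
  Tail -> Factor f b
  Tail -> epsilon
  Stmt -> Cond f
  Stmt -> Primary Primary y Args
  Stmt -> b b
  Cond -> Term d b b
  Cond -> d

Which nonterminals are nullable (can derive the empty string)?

{ Args, Tail, Term }

Directly nullable (have an epsilon-production): Term, Tail.
Args -> Tail Term with every symbol nullable, so Args is nullable.
No other nonterminal has a production whose RHS symbols are all nullable.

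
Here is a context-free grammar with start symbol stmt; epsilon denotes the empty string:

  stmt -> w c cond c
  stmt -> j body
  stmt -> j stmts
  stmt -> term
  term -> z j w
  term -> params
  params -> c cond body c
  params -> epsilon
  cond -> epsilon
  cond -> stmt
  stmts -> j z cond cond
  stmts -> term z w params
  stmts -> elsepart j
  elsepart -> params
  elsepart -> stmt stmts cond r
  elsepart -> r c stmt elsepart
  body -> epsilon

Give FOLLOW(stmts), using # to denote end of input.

{ #, c, j, r, w, z }

In stmt -> j stmts: stmts is at the end, add FOLLOW(stmt) = { #, c, j, r, w, z }.
In elsepart -> stmt stmts cond r: add FIRST(cond r) = { c, j, r, w, z }.
Union: FOLLOW(stmts) = { #, c, j, r, w, z }.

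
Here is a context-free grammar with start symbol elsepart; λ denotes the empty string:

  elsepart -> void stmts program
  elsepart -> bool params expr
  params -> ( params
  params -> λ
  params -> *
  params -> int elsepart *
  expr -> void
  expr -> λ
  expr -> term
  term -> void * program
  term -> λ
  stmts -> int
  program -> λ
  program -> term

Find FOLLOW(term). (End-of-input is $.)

In expr -> term: term is at the end, add FOLLOW(expr) = { $, * }.
In program -> term: term is at the end, add FOLLOW(program) = { $, * }.
Union: FOLLOW(term) = { $, * }.

{ $, * }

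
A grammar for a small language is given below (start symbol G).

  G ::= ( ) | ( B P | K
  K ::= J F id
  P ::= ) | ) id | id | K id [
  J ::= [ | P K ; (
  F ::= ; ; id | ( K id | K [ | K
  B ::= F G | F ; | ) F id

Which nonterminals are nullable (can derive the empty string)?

No nonterminal has an empty production or an RHS whose symbols are all nullable.

{ } (none)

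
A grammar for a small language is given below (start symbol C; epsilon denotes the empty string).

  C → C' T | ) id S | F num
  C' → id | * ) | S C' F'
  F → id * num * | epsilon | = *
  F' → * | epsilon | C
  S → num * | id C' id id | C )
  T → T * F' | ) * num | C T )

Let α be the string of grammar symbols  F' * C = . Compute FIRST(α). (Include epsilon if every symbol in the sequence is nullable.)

Add FIRST(F')\{epsilon} = { ), *, =, id, num }; F' is nullable, continue.
* is a terminal; add {*} and stop.

{ ), *, =, id, num }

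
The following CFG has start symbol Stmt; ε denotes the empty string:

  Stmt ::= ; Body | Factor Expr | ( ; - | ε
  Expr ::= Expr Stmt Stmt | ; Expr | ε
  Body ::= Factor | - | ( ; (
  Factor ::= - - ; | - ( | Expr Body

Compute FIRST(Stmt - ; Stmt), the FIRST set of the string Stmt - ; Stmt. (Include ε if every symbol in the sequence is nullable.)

{ (, -, ; }

Add FIRST(Stmt)\{ε} = { (, -, ; }; Stmt is nullable, continue.
- is a terminal; add {-} and stop.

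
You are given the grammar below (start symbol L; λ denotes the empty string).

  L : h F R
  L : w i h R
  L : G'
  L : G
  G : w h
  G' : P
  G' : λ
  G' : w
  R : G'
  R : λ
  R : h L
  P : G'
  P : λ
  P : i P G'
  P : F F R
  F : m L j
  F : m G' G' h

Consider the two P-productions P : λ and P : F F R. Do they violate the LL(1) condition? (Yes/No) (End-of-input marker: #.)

FIRST(λ) = { λ } and FIRST(F F R) = { m }.
The first alternative is nullable and FOLLOW(P) = { #, h, i, j, m, w } shares m with FIRST of the second — conflict.

Yes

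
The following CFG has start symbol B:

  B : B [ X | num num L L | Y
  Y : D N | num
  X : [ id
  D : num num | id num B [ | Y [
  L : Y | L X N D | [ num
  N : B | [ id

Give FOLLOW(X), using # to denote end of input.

In B : B [ X: X is at the end, add FOLLOW(B) = { #, [, id, num }.
In L : L X N D: add FIRST(N D) = { [, id, num }.
Union: FOLLOW(X) = { #, [, id, num }.

{ #, [, id, num }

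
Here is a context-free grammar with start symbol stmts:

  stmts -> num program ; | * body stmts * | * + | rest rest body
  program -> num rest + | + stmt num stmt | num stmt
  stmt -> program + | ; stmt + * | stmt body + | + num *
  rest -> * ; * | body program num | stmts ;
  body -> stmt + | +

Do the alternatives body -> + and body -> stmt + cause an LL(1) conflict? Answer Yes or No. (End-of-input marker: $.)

Yes

FIRST(+) = { + } and FIRST(stmt +) = { +, ;, num }.
Both contain +, so the two alternatives are not disjoint — LL(1) conflict.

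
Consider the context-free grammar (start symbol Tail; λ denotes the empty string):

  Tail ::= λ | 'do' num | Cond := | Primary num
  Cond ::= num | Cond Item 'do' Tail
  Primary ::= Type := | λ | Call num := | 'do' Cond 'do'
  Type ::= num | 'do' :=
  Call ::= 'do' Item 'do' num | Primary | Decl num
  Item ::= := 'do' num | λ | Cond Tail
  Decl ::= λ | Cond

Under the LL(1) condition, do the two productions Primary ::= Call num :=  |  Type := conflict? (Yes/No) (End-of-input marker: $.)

Yes

FIRST(Call num :=) = { 'do', num } and FIRST(Type :=) = { 'do', num }.
Both contain 'do', so the two alternatives are not disjoint — LL(1) conflict.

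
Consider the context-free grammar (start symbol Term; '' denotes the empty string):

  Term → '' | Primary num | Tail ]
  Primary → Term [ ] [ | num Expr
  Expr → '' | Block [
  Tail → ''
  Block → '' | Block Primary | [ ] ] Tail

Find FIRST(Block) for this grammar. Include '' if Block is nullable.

Block → '' contributes ''.
From Block → Block Primary: Block nullable, take FIRST(Block) ∪ FIRST(Primary) = { [, ], num }.
Block → [ ] ] Tail contributes {[}.
Union: FIRST(Block) = { [, ], num, '' }.

{ [, ], num, '' }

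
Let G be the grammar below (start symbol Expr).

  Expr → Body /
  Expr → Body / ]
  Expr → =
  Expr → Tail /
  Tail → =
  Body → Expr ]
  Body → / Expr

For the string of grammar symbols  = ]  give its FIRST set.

= is a terminal; add {=} and stop.

{ = }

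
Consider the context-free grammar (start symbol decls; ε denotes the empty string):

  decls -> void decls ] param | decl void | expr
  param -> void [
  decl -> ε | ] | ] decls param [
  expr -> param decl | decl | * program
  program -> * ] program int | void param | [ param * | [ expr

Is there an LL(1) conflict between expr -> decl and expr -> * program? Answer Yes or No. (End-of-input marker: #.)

FIRST(decl) = { ], ε } and FIRST(* program) = { * }.
The first is nullable but FOLLOW(expr) = { #, ], int, void } is disjoint from FIRST of the second.

No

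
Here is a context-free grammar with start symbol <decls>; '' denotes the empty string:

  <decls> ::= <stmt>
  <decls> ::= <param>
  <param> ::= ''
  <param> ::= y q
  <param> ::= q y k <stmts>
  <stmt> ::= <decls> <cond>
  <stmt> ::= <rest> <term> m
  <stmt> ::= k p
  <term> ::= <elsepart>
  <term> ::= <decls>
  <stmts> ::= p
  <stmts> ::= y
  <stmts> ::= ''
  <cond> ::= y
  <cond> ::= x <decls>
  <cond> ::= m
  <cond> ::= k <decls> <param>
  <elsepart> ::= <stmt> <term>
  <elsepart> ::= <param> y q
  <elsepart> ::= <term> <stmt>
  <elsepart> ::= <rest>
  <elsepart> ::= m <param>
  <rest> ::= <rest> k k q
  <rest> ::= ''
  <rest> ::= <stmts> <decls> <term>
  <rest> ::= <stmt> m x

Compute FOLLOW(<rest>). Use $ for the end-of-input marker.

{ k, m, p, q, x, y }

In <stmt> ::= <rest> <term> m: add FIRST(<term> m) = { k, m, p, q, x, y }.
In <elsepart> ::= <rest>: <rest> is at the end, add FOLLOW(<elsepart>) = { k, m, p, q, x, y }.
In <rest> ::= <rest> k k q: add FIRST(k k q) = { k }.
Union: FOLLOW(<rest>) = { k, m, p, q, x, y }.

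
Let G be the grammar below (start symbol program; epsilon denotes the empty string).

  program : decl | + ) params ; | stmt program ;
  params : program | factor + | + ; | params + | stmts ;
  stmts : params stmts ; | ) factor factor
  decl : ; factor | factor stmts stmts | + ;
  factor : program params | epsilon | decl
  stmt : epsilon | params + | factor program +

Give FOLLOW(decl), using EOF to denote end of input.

In program : decl: decl is at the end, add FOLLOW(program) = { EOF, ), +, ; }.
In factor : decl: decl is at the end, add FOLLOW(factor) = { EOF, ), +, ; }.
Union: FOLLOW(decl) = { EOF, ), +, ; }.

{ EOF, ), +, ; }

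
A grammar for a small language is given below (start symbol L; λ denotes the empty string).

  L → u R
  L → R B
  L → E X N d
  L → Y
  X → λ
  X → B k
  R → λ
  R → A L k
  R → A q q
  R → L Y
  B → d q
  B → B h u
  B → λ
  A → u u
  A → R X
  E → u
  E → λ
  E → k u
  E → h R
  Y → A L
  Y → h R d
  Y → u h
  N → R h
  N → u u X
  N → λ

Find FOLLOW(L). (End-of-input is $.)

{ $, d, h, k, q, u }

L is the start symbol, so $ ∈ FOLLOW(L).
In R → A L k: add FIRST(k) = { k }.
In R → L Y: add FIRST(Y)\{λ} = { d, h, k, q, u }.
  Since Y is nullable, also add FOLLOW(R) = { $, d, h, k, q, u }.
In Y → A L: L is at the end, add FOLLOW(Y) = { $, d, h, k, q, u }.
Union: FOLLOW(L) = { $, d, h, k, q, u }.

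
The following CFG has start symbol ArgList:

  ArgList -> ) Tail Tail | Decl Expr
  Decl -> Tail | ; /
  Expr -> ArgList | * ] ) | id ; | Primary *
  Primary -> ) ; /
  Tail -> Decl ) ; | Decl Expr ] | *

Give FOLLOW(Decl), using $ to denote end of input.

{ ), *, ;, id }

In ArgList -> Decl Expr: add FIRST(Expr) = { ), *, ;, id }.
In Tail -> Decl ) ;: add FIRST() ;) = { ) }.
In Tail -> Decl Expr ]: add FIRST(Expr ]) = { ), *, ;, id }.
Union: FOLLOW(Decl) = { ), *, ;, id }.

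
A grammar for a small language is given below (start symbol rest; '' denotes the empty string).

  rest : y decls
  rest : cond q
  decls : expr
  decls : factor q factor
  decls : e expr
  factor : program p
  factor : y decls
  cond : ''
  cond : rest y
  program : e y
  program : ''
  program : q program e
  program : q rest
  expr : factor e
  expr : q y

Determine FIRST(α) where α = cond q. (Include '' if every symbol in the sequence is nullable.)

{ q, y }

Add FIRST(cond)\{''} = { q, y }; cond is nullable, continue.
q is a terminal; add {q} and stop.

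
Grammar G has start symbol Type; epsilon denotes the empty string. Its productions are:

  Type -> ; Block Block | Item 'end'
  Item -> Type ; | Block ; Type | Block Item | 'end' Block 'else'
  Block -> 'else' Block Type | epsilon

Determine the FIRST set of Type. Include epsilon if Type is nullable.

{ 'else', 'end', ; }

Type -> ; Block Block contributes {;}.
From Type -> Item 'end': add FIRST(Item) = { 'else', 'end', ; }.
Union: FIRST(Type) = { 'else', 'end', ; }.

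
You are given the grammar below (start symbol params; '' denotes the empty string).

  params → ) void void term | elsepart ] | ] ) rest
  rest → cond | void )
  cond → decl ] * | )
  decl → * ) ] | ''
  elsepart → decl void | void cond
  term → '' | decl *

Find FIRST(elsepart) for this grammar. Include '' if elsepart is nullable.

{ *, void }

From elsepart → decl void: decl nullable, take FIRST(decl) ∪ {void} = { *, void }.
elsepart → void cond contributes {void}.
Union: FIRST(elsepart) = { *, void }.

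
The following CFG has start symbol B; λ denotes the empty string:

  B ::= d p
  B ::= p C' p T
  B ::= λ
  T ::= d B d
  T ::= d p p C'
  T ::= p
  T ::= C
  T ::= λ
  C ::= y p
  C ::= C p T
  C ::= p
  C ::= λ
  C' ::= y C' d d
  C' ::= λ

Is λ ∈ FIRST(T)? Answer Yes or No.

T has an λ-production, so T ⇒ λ.

Yes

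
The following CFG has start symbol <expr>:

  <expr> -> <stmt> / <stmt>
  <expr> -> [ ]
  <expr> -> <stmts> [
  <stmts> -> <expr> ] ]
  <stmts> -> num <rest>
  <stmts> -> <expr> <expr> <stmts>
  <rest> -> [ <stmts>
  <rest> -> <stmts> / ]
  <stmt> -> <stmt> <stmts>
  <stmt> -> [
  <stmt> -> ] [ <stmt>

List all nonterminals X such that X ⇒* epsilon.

{ } (none)

No nonterminal has an empty production or an RHS whose symbols are all nullable.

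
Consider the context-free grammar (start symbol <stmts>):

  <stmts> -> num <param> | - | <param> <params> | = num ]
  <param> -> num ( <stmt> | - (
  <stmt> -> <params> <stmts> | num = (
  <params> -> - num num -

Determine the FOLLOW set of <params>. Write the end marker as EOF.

In <stmts> -> <param> <params>: <params> is at the end, add FOLLOW(<stmts>) = { EOF, - }.
In <stmt> -> <params> <stmts>: add FIRST(<stmts>) = { -, =, num }.
Union: FOLLOW(<params>) = { EOF, -, =, num }.

{ EOF, -, =, num }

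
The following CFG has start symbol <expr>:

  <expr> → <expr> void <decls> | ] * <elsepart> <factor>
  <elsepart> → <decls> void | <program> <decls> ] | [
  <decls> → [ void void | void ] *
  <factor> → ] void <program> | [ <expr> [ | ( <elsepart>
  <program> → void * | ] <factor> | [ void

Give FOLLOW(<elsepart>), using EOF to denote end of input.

{ EOF, (, [, ], void }

In <expr> → ] * <elsepart> <factor>: add FIRST(<factor>) = { (, [, ] }.
In <factor> → ( <elsepart>: <elsepart> is at the end, add FOLLOW(<factor>) = { EOF, [, void }.
Union: FOLLOW(<elsepart>) = { EOF, (, [, ], void }.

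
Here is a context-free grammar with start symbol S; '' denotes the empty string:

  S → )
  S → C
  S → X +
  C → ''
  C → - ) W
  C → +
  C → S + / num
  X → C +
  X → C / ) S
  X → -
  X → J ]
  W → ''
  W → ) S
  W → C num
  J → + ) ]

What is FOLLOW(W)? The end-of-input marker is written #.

{ #, +, /, num }

In C → - ) W: W is at the end, add FOLLOW(C) = { #, +, /, num }.
Union: FOLLOW(W) = { #, +, /, num }.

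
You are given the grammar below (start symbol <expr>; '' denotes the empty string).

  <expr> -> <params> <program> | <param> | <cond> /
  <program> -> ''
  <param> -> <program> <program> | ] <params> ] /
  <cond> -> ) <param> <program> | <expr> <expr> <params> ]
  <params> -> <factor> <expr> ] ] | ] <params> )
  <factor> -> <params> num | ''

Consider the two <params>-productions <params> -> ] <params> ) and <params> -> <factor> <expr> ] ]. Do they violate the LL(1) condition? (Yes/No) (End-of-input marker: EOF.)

FIRST(] <params> )) = { ] } and FIRST(<factor> <expr> ] ]) = { ), ] }.
Both contain ], so the two alternatives are not disjoint — LL(1) conflict.

Yes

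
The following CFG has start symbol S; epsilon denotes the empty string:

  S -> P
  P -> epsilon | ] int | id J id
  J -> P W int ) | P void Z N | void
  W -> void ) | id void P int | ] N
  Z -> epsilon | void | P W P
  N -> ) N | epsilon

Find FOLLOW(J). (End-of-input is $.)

{ id }

In P -> id J id: add FIRST(id) = { id }.
Union: FOLLOW(J) = { id }.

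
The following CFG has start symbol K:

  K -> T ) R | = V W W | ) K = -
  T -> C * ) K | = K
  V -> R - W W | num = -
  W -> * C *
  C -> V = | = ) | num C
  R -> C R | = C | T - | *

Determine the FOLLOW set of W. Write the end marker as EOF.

In K -> = V W W: add FIRST(W) = { * }.
In K -> = V W W: W is at the end, add FOLLOW(K) = { EOF, ), -, = }.
In V -> R - W W: add FIRST(W) = { * }.
In V -> R - W W: W is at the end, add FOLLOW(V) = { *, = }.
Union: FOLLOW(W) = { EOF, ), *, -, = }.

{ EOF, ), *, -, = }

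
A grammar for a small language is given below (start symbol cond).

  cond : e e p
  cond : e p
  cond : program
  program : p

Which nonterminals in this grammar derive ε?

No nonterminal has an empty production or an RHS whose symbols are all nullable.

{ } (none)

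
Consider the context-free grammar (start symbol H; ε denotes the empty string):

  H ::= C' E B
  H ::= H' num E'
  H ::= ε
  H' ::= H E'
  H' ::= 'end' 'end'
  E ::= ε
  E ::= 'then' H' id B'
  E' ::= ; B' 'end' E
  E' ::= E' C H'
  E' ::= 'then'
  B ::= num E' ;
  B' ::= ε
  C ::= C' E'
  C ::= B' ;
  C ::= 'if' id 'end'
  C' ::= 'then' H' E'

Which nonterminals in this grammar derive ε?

{ B', E, H }

Directly nullable (have an ε-production): H, E, B'.
No other nonterminal has a production whose RHS symbols are all nullable.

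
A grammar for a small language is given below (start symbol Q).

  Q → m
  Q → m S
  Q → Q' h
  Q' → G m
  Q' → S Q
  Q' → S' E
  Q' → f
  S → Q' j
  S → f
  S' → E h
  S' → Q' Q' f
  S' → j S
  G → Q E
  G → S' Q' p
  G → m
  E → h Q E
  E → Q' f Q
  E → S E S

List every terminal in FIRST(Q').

From Q' → G m: add FIRST(G) = { f, h, j, m }.
From Q' → S Q: add FIRST(S) = { f, h, j, m }.
From Q' → S' E: add FIRST(S') = { f, h, j, m }.
Q' → f contributes {f}.
Union: FIRST(Q') = { f, h, j, m }.

{ f, h, j, m }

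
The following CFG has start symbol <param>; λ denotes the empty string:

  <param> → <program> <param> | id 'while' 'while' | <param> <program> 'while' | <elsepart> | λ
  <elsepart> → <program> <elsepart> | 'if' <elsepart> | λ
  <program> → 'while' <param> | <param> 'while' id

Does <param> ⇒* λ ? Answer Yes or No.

<param> has an λ-production, so <param> ⇒ λ.

Yes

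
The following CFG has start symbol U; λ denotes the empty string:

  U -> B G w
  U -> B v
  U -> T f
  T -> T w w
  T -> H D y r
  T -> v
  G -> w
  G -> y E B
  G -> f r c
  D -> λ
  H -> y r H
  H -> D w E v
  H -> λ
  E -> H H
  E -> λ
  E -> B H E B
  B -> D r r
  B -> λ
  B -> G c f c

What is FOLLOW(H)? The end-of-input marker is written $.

{ c, f, r, v, w, y }

In T -> H D y r: add FIRST(D y r) = { y }.
In H -> y r H: H is at the end, add FOLLOW(H) = { c, f, r, v, w, y }.
In E -> H H: add FIRST(H)\{λ} = { w, y }.
  Since H is nullable, also add FOLLOW(E) = { c, f, r, v, w, y }.
In E -> H H: H is at the end, add FOLLOW(E) = { c, f, r, v, w, y }.
In E -> B H E B: add FIRST(E B)\{λ} = { f, r, w, y }.
  Since E B is nullable, also add FOLLOW(E) = { c, f, r, v, w, y }.
Union: FOLLOW(H) = { c, f, r, v, w, y }.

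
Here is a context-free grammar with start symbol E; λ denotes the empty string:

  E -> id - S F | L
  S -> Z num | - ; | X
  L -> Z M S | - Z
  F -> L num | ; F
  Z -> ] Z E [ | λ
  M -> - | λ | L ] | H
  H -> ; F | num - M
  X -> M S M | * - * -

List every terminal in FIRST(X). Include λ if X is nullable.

{ *, -, ;, ], num }

From X -> M S M: M nullable, take FIRST(M) ∪ FIRST(S) = { *, -, ;, ], num }.
X -> * - * - contributes {*}.
Union: FIRST(X) = { *, -, ;, ], num }.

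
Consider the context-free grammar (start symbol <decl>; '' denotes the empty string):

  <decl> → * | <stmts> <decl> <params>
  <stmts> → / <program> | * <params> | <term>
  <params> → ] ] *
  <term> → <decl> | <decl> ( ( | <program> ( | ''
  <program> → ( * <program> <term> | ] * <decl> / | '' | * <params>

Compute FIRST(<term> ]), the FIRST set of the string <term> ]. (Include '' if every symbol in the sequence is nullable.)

Add FIRST(<term>)\{''} = { (, *, /, ] }; <term> is nullable, continue.
] is a terminal; add {]} and stop.

{ (, *, /, ] }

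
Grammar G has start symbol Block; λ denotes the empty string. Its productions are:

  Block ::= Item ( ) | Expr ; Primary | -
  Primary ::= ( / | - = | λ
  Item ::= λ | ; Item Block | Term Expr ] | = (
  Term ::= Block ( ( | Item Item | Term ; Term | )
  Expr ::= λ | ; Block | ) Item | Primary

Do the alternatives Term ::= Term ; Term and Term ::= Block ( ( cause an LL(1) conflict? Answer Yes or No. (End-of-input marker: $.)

FIRST(Term ; Term) = { (, ), -, ;, =, ] } and FIRST(Block ( () = { (, ), -, ;, =, ] }.
Both contain (, so the two alternatives are not disjoint — LL(1) conflict.

Yes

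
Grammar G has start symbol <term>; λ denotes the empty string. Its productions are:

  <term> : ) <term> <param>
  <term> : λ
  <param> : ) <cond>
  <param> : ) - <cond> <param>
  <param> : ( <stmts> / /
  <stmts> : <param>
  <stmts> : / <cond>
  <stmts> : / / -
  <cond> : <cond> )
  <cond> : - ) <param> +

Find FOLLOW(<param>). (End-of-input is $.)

In <term> : ) <term> <param>: <param> is at the end, add FOLLOW(<term>) = { $, (, ) }.
In <param> : ) - <cond> <param>: <param> is at the end, add FOLLOW(<param>) = { $, (, ), +, / }.
In <stmts> : <param>: <param> is at the end, add FOLLOW(<stmts>) = { / }.
In <cond> : - ) <param> +: add FIRST(+) = { + }.
Union: FOLLOW(<param>) = { $, (, ), +, / }.

{ $, (, ), +, / }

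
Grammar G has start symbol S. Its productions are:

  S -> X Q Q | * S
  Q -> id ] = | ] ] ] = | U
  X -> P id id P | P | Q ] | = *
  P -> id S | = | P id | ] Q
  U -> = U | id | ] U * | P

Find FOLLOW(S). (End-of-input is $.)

{ $, *, =, ], id }

S is the start symbol, so $ ∈ FOLLOW(S).
In S -> * S: S is at the end, add FOLLOW(S) = { $, *, =, ], id }.
In P -> id S: S is at the end, add FOLLOW(P) = { $, *, =, ], id }.
Union: FOLLOW(S) = { $, *, =, ], id }.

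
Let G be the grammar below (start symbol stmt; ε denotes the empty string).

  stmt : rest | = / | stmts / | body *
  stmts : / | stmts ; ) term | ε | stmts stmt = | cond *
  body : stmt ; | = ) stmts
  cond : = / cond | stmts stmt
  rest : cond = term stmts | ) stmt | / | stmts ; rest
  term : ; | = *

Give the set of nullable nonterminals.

Directly nullable (have an ε-production): stmts.
No other nonterminal has a production whose RHS symbols are all nullable.

{ stmts }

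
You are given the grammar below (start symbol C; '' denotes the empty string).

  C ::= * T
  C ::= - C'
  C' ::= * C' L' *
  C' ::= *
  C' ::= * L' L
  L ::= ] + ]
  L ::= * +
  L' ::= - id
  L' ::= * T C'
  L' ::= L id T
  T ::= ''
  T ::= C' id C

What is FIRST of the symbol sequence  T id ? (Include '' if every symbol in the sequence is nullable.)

{ *, id }

Add FIRST(T)\{''} = { * }; T is nullable, continue.
id is a terminal; add {id} and stop.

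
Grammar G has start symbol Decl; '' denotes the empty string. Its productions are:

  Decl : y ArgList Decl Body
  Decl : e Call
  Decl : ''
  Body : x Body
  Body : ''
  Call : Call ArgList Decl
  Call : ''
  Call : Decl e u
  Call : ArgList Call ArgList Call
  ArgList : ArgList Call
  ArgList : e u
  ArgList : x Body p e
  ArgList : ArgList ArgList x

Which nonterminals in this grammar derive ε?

Directly nullable (have an ''-production): Decl, Body, Call.
No other nonterminal has a production whose RHS symbols are all nullable.

{ Body, Call, Decl }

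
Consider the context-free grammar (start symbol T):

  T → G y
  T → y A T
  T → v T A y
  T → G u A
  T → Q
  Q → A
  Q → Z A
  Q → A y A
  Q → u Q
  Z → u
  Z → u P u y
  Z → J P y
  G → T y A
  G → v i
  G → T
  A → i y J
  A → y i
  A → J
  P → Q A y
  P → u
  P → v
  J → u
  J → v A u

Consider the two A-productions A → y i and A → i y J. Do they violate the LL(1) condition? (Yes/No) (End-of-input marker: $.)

FIRST(y i) = { y } and FIRST(i y J) = { i }.
The FIRST sets are disjoint and neither alternative is nullable — no conflict.

No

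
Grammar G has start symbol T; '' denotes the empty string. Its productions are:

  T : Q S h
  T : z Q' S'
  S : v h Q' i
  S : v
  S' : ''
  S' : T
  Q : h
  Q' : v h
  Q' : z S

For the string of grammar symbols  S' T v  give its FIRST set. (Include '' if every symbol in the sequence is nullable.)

{ h, z }

Add FIRST(S')\{''} = { h, z }; S' is nullable, continue.
Add FIRST(T) = { h, z }; T is not nullable, stop.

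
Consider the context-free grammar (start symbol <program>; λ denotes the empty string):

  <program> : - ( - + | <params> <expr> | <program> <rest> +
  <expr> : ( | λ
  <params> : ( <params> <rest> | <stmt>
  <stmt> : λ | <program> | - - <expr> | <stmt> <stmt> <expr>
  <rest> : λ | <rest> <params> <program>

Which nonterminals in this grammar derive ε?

{ <expr>, <params>, <program>, <rest>, <stmt> }

Directly nullable (have an λ-production): <expr>, <stmt>, <rest>.
<params> : <stmt> with every symbol nullable, so <params> is nullable.
<program> : <params> <expr> with every symbol nullable, so <program> is nullable.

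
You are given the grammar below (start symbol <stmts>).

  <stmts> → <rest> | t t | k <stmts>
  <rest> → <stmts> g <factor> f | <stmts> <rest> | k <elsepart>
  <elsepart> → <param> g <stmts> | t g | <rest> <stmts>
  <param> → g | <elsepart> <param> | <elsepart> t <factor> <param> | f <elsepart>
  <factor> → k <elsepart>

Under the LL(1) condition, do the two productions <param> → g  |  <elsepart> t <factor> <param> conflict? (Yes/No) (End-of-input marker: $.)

Yes

FIRST(g) = { g } and FIRST(<elsepart> t <factor> <param>) = { f, g, k, t }.
Both contain g, so the two alternatives are not disjoint — LL(1) conflict.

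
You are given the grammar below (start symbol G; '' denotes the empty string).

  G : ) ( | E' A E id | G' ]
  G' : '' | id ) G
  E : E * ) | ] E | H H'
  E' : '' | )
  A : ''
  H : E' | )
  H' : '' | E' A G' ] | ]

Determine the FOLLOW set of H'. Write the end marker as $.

In E : H H': H' is at the end, add FOLLOW(E) = { *, id }.
Union: FOLLOW(H') = { *, id }.

{ *, id }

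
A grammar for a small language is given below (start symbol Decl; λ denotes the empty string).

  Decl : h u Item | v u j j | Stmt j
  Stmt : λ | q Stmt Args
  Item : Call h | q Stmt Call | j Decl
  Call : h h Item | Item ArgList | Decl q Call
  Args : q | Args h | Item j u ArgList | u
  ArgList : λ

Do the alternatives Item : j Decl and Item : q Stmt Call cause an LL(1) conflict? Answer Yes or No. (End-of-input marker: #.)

FIRST(j Decl) = { j } and FIRST(q Stmt Call) = { q }.
The FIRST sets are disjoint and neither alternative is nullable — no conflict.

No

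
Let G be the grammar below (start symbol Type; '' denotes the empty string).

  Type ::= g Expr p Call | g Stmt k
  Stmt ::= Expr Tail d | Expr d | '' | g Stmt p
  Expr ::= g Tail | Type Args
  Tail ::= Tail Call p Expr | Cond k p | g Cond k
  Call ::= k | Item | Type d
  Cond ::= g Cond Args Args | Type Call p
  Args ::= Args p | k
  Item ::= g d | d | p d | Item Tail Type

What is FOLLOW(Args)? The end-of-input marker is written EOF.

{ d, g, k, p }

In Expr ::= Type Args: Args is at the end, add FOLLOW(Expr) = { d, g, k, p }.
In Cond ::= g Cond Args Args: add FIRST(Args) = { k }.
In Cond ::= g Cond Args Args: Args is at the end, add FOLLOW(Cond) = { k }.
In Args ::= Args p: add FIRST(p) = { p }.
Union: FOLLOW(Args) = { d, g, k, p }.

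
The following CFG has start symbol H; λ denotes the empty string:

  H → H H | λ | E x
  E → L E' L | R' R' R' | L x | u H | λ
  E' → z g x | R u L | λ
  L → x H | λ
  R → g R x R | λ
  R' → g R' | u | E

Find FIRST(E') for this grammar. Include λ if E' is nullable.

E' → z g x contributes {z}.
From E' → R u L: R nullable, take FIRST(R) ∪ {u} = { g, u }.
E' → λ contributes λ.
Union: FIRST(E') = { g, u, z, λ }.

{ g, u, z, λ }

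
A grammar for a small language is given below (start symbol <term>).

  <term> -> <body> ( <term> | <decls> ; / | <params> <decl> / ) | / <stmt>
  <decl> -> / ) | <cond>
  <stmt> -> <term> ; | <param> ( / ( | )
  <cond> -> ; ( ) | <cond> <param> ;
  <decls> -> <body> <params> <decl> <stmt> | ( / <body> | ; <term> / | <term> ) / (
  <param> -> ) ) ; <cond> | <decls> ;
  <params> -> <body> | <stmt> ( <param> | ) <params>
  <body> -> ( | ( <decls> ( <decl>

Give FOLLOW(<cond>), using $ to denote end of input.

In <decl> -> <cond>: <cond> is at the end, add FOLLOW(<decl>) = { (, ), /, ; }.
In <cond> -> <cond> <param> ;: add FIRST(<param> ;) = { (, ), /, ; }.
In <param> -> ) ) ; <cond>: <cond> is at the end, add FOLLOW(<param>) = { (, /, ; }.
Union: FOLLOW(<cond>) = { (, ), /, ; }.

{ (, ), /, ; }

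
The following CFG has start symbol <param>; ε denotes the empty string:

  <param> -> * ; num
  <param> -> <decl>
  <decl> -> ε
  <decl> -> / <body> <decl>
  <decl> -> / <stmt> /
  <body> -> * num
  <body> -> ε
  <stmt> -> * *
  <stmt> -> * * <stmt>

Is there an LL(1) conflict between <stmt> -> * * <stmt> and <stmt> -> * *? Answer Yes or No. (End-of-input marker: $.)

Yes

FIRST(* * <stmt>) = { * } and FIRST(* *) = { * }.
Both contain *, so the two alternatives are not disjoint — LL(1) conflict.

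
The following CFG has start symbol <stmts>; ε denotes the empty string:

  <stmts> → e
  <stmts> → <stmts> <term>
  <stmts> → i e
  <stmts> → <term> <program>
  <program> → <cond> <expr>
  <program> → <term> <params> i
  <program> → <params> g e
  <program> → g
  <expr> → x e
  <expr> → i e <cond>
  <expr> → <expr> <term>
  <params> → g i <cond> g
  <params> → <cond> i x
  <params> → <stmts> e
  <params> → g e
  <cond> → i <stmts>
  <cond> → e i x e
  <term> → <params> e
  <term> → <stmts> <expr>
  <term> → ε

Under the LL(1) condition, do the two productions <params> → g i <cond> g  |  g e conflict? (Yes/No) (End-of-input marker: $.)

FIRST(g i <cond> g) = { g } and FIRST(g e) = { g }.
Both contain g, so the two alternatives are not disjoint — LL(1) conflict.

Yes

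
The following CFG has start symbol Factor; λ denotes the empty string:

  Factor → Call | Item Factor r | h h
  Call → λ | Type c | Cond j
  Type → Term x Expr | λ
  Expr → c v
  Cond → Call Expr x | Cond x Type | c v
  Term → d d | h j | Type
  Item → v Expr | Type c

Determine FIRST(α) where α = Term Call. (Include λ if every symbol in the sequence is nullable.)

{ c, d, h, x, λ }

Add FIRST(Term)\{λ} = { d, h, x }; Term is nullable, continue.
Add FIRST(Call)\{λ} = { c, d, h, x }; Call is nullable, continue.
Every symbol is nullable, so include λ.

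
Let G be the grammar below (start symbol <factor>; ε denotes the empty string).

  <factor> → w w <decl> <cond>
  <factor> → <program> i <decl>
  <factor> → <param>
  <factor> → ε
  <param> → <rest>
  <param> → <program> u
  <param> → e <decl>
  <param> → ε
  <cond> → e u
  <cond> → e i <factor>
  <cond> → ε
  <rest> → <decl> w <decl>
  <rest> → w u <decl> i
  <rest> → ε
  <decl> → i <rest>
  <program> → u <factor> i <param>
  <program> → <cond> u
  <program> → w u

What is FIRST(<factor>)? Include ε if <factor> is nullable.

{ e, i, u, w, ε }

<factor> → w w <decl> <cond> contributes {w}.
From <factor> → <program> i <decl>: add FIRST(<program>) = { e, u, w }.
From <factor> → <param>: add FIRST(<param>) = { e, i, u, w, ε } (including ε since <param> is nullable).
<factor> → ε contributes ε.
Union: FIRST(<factor>) = { e, i, u, w, ε }.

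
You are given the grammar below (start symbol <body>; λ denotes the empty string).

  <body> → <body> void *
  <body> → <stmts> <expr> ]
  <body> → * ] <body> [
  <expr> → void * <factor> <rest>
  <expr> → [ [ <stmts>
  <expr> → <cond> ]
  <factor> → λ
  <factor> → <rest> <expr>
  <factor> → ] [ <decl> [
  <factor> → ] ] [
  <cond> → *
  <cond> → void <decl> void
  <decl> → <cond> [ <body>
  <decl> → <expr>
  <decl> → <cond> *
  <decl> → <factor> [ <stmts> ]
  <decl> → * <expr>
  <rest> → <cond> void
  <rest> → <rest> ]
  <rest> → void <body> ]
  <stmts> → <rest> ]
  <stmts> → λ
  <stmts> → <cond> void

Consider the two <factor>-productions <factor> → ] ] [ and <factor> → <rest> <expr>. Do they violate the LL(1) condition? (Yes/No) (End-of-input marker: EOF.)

No

FIRST(] ] [) = { ] } and FIRST(<rest> <expr>) = { *, void }.
The FIRST sets are disjoint and neither alternative is nullable — no conflict.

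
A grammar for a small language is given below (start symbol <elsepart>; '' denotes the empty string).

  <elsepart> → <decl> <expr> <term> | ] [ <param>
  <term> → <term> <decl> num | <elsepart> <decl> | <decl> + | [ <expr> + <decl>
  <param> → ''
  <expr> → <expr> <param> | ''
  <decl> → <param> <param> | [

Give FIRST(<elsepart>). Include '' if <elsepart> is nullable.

From <elsepart> → <decl> <expr> <term>: <decl>, <expr> nullable, take FIRST(<decl>) ∪ FIRST(<expr>) ∪ FIRST(<term>) = { +, [, ] }.
<elsepart> → ] [ <param> contributes {]}.
Union: FIRST(<elsepart>) = { +, [, ] }.

{ +, [, ] }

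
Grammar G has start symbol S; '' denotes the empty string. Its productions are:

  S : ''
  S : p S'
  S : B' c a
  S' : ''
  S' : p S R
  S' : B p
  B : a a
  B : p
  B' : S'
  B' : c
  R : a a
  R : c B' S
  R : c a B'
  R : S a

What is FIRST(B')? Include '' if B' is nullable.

From B' : S': add FIRST(S') = { a, p, '' } (including '' since S' is nullable).
B' : c contributes {c}.
Union: FIRST(B') = { a, c, p, '' }.

{ a, c, p, '' }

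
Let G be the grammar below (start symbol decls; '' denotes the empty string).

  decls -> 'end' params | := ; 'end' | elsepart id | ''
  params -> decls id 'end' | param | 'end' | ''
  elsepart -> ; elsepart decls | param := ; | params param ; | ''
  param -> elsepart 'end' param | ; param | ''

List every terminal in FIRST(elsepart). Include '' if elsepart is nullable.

{ 'end', :=, ;, id, '' }

elsepart -> ; elsepart decls contributes {;}.
From elsepart -> param := ;: param nullable, take FIRST(param) ∪ {:=} = { 'end', :=, ;, id }.
From elsepart -> params param ;: params, param nullable, take FIRST(params) ∪ FIRST(param) ∪ {;} = { 'end', :=, ;, id }.
elsepart -> '' contributes ''.
Union: FIRST(elsepart) = { 'end', :=, ;, id, '' }.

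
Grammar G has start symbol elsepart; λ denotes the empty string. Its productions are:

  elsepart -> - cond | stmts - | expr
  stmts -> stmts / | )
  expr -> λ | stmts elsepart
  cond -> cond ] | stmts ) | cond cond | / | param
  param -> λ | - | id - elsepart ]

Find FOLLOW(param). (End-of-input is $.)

In cond -> param: param is at the end, add FOLLOW(cond) = { $, ), -, /, ], id }.
Union: FOLLOW(param) = { $, ), -, /, ], id }.

{ $, ), -, /, ], id }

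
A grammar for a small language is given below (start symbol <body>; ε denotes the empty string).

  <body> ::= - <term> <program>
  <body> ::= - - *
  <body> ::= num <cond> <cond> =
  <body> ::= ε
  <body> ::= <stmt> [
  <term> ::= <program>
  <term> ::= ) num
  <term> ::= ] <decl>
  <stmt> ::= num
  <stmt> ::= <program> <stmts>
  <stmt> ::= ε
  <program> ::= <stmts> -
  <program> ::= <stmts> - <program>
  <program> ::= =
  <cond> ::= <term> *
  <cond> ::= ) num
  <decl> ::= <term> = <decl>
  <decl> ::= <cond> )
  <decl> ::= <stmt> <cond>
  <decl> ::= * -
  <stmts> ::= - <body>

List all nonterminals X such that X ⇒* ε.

{ <body>, <stmt> }

Directly nullable (have an ε-production): <body>, <stmt>.
No other nonterminal has a production whose RHS symbols are all nullable.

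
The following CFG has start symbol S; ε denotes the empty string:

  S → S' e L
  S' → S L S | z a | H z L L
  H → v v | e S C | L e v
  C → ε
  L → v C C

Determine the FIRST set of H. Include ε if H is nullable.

H → v v contributes {v}.
H → e S C contributes {e}.
From H → L e v: add FIRST(L) = { v }.
Union: FIRST(H) = { e, v }.

{ e, v }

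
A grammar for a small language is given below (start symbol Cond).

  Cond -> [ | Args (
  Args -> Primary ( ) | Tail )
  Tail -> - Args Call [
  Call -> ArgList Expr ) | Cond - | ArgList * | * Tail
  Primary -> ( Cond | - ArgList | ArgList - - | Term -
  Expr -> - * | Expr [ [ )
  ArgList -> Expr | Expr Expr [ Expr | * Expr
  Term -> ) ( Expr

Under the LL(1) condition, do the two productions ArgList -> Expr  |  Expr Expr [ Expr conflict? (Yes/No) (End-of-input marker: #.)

Yes

FIRST(Expr) = { - } and FIRST(Expr Expr [ Expr) = { - }.
Both contain -, so the two alternatives are not disjoint — LL(1) conflict.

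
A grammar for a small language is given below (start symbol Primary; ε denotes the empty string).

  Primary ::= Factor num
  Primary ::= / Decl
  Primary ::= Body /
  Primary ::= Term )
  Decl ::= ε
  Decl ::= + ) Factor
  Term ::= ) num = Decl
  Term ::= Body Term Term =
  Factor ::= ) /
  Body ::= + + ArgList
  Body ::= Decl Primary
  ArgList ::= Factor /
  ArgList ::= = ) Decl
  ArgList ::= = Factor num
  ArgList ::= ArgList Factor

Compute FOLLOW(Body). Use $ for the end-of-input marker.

In Primary ::= Body /: add FIRST(/) = { / }.
In Term ::= Body Term Term =: add FIRST(Term Term =) = { ), +, / }.
Union: FOLLOW(Body) = { ), +, / }.

{ ), +, / }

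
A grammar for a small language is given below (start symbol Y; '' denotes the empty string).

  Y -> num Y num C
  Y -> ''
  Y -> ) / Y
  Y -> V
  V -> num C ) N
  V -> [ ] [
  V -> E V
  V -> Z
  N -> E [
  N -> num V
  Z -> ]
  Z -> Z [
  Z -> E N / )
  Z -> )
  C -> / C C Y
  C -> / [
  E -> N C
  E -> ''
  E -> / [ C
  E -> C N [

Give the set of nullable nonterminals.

Directly nullable (have an ''-production): Y, E.
No other nonterminal has a production whose RHS symbols are all nullable.

{ E, Y }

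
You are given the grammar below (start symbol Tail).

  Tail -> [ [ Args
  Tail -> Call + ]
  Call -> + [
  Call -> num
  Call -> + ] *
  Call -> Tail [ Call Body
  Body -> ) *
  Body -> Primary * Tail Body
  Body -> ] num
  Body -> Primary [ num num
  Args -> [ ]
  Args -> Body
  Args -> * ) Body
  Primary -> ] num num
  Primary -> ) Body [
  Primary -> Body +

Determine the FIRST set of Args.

{ ), *, [, ] }

Args -> [ ] contributes {[}.
From Args -> Body: add FIRST(Body) = { ), ] }.
Args -> * ) Body contributes {*}.
Union: FIRST(Args) = { ), *, [, ] }.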